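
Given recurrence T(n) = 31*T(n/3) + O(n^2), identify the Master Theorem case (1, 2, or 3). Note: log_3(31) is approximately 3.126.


Master Theorem parameters: a=31, b=3, c=2
log_b(a) = 3.126
Compare b^c with a: 3^2 = 9 < 31, so c < log_b(a).
Comparing c=2 vs log_b(a)=3.126:
2 < 3.126 => Case 1
Result: T(n) = O(n^(log_3 31)) ~ O(n^3.126)
Master Theorem case = 1


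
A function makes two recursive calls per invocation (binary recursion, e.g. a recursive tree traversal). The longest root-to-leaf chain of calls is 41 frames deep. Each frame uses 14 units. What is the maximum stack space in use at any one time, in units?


Binary recursion: the two calls run one after the other, so only one root-to-leaf chain of frames is on the stack at a time.
Maximum depth (longest chain) = 41 frames
Each frame = 14 units
Max stack space = 41 * 14 = 574


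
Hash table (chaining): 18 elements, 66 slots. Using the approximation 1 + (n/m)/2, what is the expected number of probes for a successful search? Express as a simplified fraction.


Computing expected probes:
alpha = 18/66
= 1 + alpha/2
= 1 + 18/(2*66)
= (2*66 + 18) / (2*66)
= 150/132 = 25/22


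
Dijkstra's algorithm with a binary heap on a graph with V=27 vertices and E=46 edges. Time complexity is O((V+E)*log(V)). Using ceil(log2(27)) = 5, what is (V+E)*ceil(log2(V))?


Dijkstra with a binary heap: each vertex is extracted once, each edge may relax once.
Each heap operation costs O(log V).
V + E = 27 + 46 = 73
ceil(log2(27)) = 5 (since 2^4 = 16 < 27 <= 32 = 2^5)
Total heap work = (V+E) * ceil(log2(V)) = 73 * 5 = 365


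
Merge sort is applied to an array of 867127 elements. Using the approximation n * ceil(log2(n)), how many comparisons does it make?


Merge sort divides the array into halves recursively.
Number of levels = ceil(log2(867127)) = 20
At each level, approximately n = 867127 comparisons are needed for merging.
Total comparisons ~ n * ceil(log2(n)) = 867127 * 20 = 17342540


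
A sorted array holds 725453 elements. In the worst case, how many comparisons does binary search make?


Halving sequence: 725453 -> 362726 -> 181363 -> 90681 -> 45340 -> 22670 -> 11335 -> 5667 -> 2833 -> 1416 -> 708 -> 354 -> 177 -> 88 -> 44 -> 22 -> 11 -> 5 -> 2 -> 1
Number of halvings = 19
Max comparisons = 19 + 1 = 20


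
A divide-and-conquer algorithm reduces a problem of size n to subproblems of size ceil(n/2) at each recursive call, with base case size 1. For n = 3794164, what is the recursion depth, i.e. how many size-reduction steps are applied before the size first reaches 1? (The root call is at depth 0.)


Each step divides the size by 2 (rounding up); after k steps the size is ceil(n/2^k), which equals 1 exactly when 2^k >= n.
So the depth is the smallest k with 2^k >= 3794164, i.e. ceil(log_2(3794164)).
2^21 = 2097152 < 3794164 <= 4194304 = 2^22
Recursion depth = 22


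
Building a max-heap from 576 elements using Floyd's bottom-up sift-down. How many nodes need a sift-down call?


In a heap of 576 elements (0-indexed array):
  Last element index: 575
  Parent of last element: floor((575 - 1) / 2) = 287
  Internal nodes: indices 0 to 287
  Count = floor(576/2) = 288


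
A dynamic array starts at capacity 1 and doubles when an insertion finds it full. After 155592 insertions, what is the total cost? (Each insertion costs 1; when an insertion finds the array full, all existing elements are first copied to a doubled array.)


Insertion cost: 155592 (one per element)
Resizes occur just before inserting elements 2, 3, 5, 9, ...
Elements copied at each resize: 1 + 2 + 4 + 8 + 16 + 32 + 64 + 128 + 256 + 512 + 1024 + 2048 + 4096 + 8192 + 16384 + 32768 + 65536 + 131072
Sum of copies = 262143 (geometric series: 2^k - 1)
Total = 155592 + 262143 = 417735


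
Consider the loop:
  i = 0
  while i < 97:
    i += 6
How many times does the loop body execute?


Starting at i = 0, each iteration adds 6.
Iterations until i >= 97:
  Iteration 1: i = 0 -> i = 6
  Iteration 2: i = 6 -> i = 12
  Iteration 3: i = 12 -> i = 18
  Iteration 4: i = 18 -> i = 24
  Iteration 5: i = 24 -> i = 30
  Iteration 6: i = 30 -> i = 36
  Iteration 7: i = 36 -> i = 42
  Iteration 8: i = 42 -> i = 48
  ... continuing ...
Total iterations = ceil(97/6) = 17


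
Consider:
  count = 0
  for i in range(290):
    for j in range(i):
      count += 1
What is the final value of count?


For each i, the inner loop runs i times:
  i=0: inner runs 0 times
  i=1: inner runs 1 time
  i=2: inner runs 2 times
  i=3: inner runs 3 times
  i=4: inner runs 4 times
  i=5: inner runs 5 times
  i=6: inner runs 6 times
  i=7: inner runs 7 times
  ...
Total = 0 + 1 + 2 + ... + 289 = 290*(290-1)/2 = 41905


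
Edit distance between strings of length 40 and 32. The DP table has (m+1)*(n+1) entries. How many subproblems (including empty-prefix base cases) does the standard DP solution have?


The table includes base cases (empty prefixes).
Rows: (m+1) = 41
Columns: (n+1) = 33
Total = 41 * 33 = 1353


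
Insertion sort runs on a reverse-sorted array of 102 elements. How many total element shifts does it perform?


Sum of shifts = 1 + 2 + 3 + ... + 101
= 102 * 101 / 2
= 10302 / 2
= 5151


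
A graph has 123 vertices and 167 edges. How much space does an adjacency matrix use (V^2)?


Adjacency matrix: V x V grid of entries
Space = V^2 = 123^2 = 123 * 123 = 15129


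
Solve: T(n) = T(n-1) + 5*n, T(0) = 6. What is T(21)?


Expanding the recurrence:
T(21) = T(20) + 5*21
       = T(19) + 5*20 + 5*21
       ...
       = T(0) + 5*(1 + 2 + ... + 21)
       = 6 + 5 * 21*22/2
       = 6 + 5 * 231
       = 6 + 1155 = 1161


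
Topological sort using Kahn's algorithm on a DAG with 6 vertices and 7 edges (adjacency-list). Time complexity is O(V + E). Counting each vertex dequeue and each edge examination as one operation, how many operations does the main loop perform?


Kahn's algorithm:
  1. Compute in-degrees: O(V + E)
  2. Process queue: each vertex dequeued once (O(V))
     each edge examined once (O(E))
Total = V + E = 6 + 7 = 13


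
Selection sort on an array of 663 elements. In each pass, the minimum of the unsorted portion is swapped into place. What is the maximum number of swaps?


Selection sort performs one swap per pass:
  Pass 1: find min in positions 0 to 662, swap with position 0
  Pass 2: find min in positions 1 to 662, swap with position 1
  Pass 3: find min in positions 2 to 662, swap with position 2
  Pass 4: find min in positions 3 to 662, swap with position 3
  Pass 5: find min in positions 4 to 662, swap with position 4
  ... (657 more passes)
Total passes (and swaps) = n - 1 = 663 - 1 = 662


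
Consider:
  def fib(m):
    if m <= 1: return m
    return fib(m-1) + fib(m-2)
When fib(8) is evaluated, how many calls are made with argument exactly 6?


Let N(m) = number of times fib(m) is called while evaluating fib(8).
N(8) = 1 (the initial call).
N(7) = 1 (only fib(8) calls it).
For 1 <= m <= 6: fib(m) is called by fib(m+1) and fib(m+2), so
  N(m) = N(m+1) + N(m+2).
fib(0) is called only by fib(2), so N(0) = N(2).
Walk down from m=8:
  N(8)=1, N(7)=1, N(6)=2
N(6) = 2


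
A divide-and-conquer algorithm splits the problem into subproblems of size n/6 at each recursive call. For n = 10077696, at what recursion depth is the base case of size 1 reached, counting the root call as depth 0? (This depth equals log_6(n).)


At each depth, the problem size is divided by 6:
  Depth 0: problem size = 10077696
  Depth 1: problem size = 1679616
  Depth 2: problem size = 279936
  Depth 3: problem size = 46656
  Depth 4: problem size = 7776
  Depth 5: problem size = 1296
  Depth 6: problem size = 216
  Depth 7: problem size = 36
  Depth 8: problem size = 6
  Depth 9: problem size = 1 (base case)
The base case is reached at depth log_6(10077696) = 9 (the tree has 10 levels counting depth 0, but the depth asked for is 9).
Recursion depth = 9


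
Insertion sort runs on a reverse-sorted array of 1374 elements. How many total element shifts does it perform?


Sum of shifts = 1 + 2 + 3 + ... + 1373
= 1374 * 1373 / 2
= 1886502 / 2
= 943251


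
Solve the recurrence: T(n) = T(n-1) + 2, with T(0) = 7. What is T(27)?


Unrolling the recurrence:
T(27) = T(26) + 2
       = T(25) + 2 + 2
       = T(24) + 2*3
       ...
       = T(0) + 2*27
       = 7 + 54 = 61


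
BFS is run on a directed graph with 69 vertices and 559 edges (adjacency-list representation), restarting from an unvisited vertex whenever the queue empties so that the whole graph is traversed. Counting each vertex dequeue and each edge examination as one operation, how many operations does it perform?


A full BFS traversal dequeues each vertex exactly once and examines each directed edge exactly once.
V = 69 (vertex processing cost)
E = 559 (edge examination cost)
Total operations proportional to V + E = 69 + 559 = 628


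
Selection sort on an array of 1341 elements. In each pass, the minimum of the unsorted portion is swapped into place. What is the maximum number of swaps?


Selection sort performs one swap per pass:
  Pass 1: find min in positions 0 to 1340, swap with position 0
  Pass 2: find min in positions 1 to 1340, swap with position 1
  Pass 3: find min in positions 2 to 1340, swap with position 2
  Pass 4: find min in positions 3 to 1340, swap with position 3
  Pass 5: find min in positions 4 to 1340, swap with position 4
  ... (1335 more passes)
Total passes (and swaps) = n - 1 = 1341 - 1 = 1340


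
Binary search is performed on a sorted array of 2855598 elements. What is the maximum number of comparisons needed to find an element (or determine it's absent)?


Binary search halves the search space each comparison:
  Step 1: search space = 2855598 -> 1427799
  Step 2: search space = 1427799 -> 713899
  Step 3: search space = 713899 -> 356949
  Step 4: search space = 356949 -> 178474
  Step 5: search space = 178474 -> 89237
  Step 6: search space = 89237 -> 44618
  Step 7: search space = 44618 -> 22309
  Step 8: search space = 22309 -> 11154
  Step 9: search space = 11154 -> 5577
  Step 10: search space = 5577 -> 2788
  Step 11: search space = 2788 -> 1394
  Step 12: search space = 1394 -> 697
  Step 13: search space = 697 -> 348
  Step 14: search space = 348 -> 174
  Step 15: search space = 174 -> 87
  Step 16: search space = 87 -> 43
  Step 17: search space = 43 -> 21
  Step 18: search space = 21 -> 10
  Step 19: search space = 10 -> 5
  Step 20: search space = 5 -> 2
  Step 21: search space = 2 -> 1
  Step 22: search space = 1 (final check)
Maximum comparisons = floor(log2(2855598)) + 1 = 21 + 1 = 22


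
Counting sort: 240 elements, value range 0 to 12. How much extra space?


n = 240 (output array)
k = 13 (count array for 13 distinct values)
Extra space = 240 + 13 = 253


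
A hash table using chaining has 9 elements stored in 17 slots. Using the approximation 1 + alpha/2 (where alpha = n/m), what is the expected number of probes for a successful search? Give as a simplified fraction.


Load factor alpha = n/m = 9/17
Expected probes = 1 + alpha/2 = 1 + 9/(2*17)
= 1 + 9/34
= 34/34 + 9/34
= 43/34


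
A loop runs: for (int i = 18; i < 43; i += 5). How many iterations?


Loop starts at i = 18, increments by 5, stops when i >= 43.
Number of iterations = ceil((43 - 18) / 5)
= ceil(25 / 5)
= 5


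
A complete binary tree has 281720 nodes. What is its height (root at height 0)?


In a complete binary tree, level k holds nodes 2^k .. 2^(k+1)-1 (1-indexed).
Height = floor(log2(n)) = floor(log2(281720)) = 18
Check: 2^18 = 262144 <= 281720 < 524288 = 2^19


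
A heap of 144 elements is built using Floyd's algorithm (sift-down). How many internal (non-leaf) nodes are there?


Leaf nodes occupy roughly half the array.
Sift-down is called for each internal node, starting from the last one.
Internal nodes = floor(n/2) = floor(144/2) = 72


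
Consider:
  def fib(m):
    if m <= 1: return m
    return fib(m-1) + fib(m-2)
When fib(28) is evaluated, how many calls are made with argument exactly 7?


Let N(m) = number of times fib(m) is called while evaluating fib(28).
N(28) = 1 (the initial call).
N(27) = 1 (only fib(28) calls it).
For 1 <= m <= 26: fib(m) is called by fib(m+1) and fib(m+2), so
  N(m) = N(m+1) + N(m+2).
fib(0) is called only by fib(2), so N(0) = N(2).
Walk down from m=28:
  N(28)=1, N(27)=1, N(26)=2, N(25)=3, N(24)=5, N(23)=8, N(22)=13, N(21)=21, N(20)=34, N(19)=55, N(18)=89, N(17)=144, N(16)=233, N(15)=377, N(14)=610, N(13)=987, N(12)=1597, N(11)=2584, N(10)=4181, N(9)=6765, N(8)=10946, N(7)=17711
N(7) = 17711


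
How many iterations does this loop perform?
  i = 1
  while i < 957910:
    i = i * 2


The loop variable doubles each iteration:
i = 1 -> 2 -> 4 -> 8 -> 16 -> 32 -> 64 -> 128 -> 256 -> 512 -> 1024 -> 2048 -> 4096 -> 8192 -> 16384 -> 32768 -> 65536 -> 131072 -> 262144 -> 524288 -> 1048576 (stop, 1048576 >= 957910)
Number of doublings = ceil(log2(957910)) = 20


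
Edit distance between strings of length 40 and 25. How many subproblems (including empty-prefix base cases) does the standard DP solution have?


The table includes base cases (empty prefixes).
Rows: (m+1) = 41
Columns: (n+1) = 26
Total = 41 * 26 = 1066


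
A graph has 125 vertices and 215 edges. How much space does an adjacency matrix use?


Adjacency matrix: V x V grid of entries
Space = V^2 = 125^2 = 125 * 125 = 15625


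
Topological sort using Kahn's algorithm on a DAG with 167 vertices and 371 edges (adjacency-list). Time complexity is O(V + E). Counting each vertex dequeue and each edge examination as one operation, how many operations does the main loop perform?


Kahn's algorithm:
  1. Compute in-degrees: O(V + E)
  2. Process queue: each vertex dequeued once (O(V))
     each edge examined once (O(E))
Total = V + E = 167 + 371 = 538


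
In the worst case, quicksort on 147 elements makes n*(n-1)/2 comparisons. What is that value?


Sum of comparisons per partition:
146 + 145 + ... + 1 + 0
= 147 * (147 - 1) / 2
= 147 * 146 / 2
= 10731


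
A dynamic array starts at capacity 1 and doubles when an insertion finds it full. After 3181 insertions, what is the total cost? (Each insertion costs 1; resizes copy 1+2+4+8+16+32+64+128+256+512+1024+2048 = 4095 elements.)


Insertion cost: 3181 (one per element)
Resizes occur just before inserting elements 2, 3, 5, 9, ...
Elements copied at each resize: 1 + 2 + 4 + 8 + 16 + 32 + 64 + 128 + 256 + 512 + 1024 + 2048
Sum of copies = 4095 (geometric series: 2^k - 1)
Total = 3181 + 4095 = 7276


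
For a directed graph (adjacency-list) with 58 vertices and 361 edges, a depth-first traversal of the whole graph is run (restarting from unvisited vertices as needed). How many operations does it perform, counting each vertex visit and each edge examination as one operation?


A full DFS traversal visits each vertex once and examines each edge once.
V = 58
E = 361
Sum = 58 + 361 = 419


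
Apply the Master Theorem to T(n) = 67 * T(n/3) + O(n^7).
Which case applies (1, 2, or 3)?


The Master Theorem: T(n) = a*T(n/b) + O(n^c)
  a = 67, b = 3, c = 7
log_b(a) = log_3(67) ~ 3.827
Compare b^c with a: 3^7 = 2187 > 67, so c > log_b(a).
Since c > log_b(a), Case 3 applies.
T(n) = O(n^7)
Master Theorem case = 3


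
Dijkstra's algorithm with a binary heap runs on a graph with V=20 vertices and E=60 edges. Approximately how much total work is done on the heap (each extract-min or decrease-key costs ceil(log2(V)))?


Dijkstra with a binary heap: each vertex is extracted once, each edge may relax once.
Each heap operation costs O(log V).
V + E = 20 + 60 = 80
ceil(log2(20)) = 5 (since 2^4 = 16 < 20 <= 32 = 2^5)
Total heap work = (V+E) * ceil(log2(V)) = 80 * 5 = 400


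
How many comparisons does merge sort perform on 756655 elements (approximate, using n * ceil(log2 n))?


Recursion depth: ceil(log2(756655)) = 20
Each recursion level merges n = 756655 elements
Total = 756655 * 20 = 15133100


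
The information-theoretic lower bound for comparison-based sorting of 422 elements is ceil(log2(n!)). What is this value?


A binary decision tree of height h has at most 2^h leaves and needs at least n! of them, so h >= ceil(log2(n!)).
422! is far too large to multiply out, so use Stirling's series:
  ln(n!) ~ n ln n - n + (1/2) ln(2 pi n) + 1/(12n)  (error below 1/(360 n^3), negligible here)
  ln(422) = 6.0450053
  n ln n = 422 * 6.0450053 = 2550.9922
  (1/2) ln(2 pi * 422) = (1/2) ln(2651.5042) = 3.9414
  1/(12*422) = 0.0002
  ln(422!) ~ 2550.9922 - 422 + 3.9414 + 0.0002 = 2132.9338
Convert to base 2: log2(422!) = 2132.9338 / ln 2 = 2132.9338 / 0.69314718 = 3077.1730
ceil(3077.1730) = 3078


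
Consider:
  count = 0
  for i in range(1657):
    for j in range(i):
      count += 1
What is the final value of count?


For each i, the inner loop runs i times:
  i=0: inner runs 0 times
  i=1: inner runs 1 time
  i=2: inner runs 2 times
  i=3: inner runs 3 times
  i=4: inner runs 4 times
  i=5: inner runs 5 times
  i=6: inner runs 6 times
  i=7: inner runs 7 times
  ...
Total = 0 + 1 + 2 + ... + 1656 = 1657*(1657-1)/2 = 1371996


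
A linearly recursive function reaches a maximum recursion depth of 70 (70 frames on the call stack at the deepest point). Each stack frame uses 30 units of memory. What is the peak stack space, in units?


Maximum recursion depth = 70 frames
Memory per frame = 30 units
Total stack space = depth * frame_size
= 70 * 30 = 2100


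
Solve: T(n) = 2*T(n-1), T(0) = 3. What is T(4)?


Unrolling:
T(4) = 2*T(3) = 2^2*T(2) = ... = 2^4*T(0)
= 2^4 * 3
= 16 * 3 = 48


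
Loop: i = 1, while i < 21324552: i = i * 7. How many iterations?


i multiplies by 7 each step:
i = 1 -> 7 -> 49 -> 343 -> 2401 -> 16807 -> 117649 -> 823543 -> 5764801 -> 40353607 (stop)
Iterations = ceil(log_7(21324552)) = 9


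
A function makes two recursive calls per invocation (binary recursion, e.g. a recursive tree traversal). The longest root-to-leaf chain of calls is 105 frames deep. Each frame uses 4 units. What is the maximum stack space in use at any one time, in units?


Binary recursion: the two calls run one after the other, so only one root-to-leaf chain of frames is on the stack at a time.
Maximum depth (longest chain) = 105 frames
Each frame = 4 units
Max stack space = 105 * 4 = 420


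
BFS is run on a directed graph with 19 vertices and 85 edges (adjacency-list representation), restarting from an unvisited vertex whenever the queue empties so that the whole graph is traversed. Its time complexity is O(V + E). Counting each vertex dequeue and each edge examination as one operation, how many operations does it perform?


A full BFS traversal dequeues each vertex exactly once and examines each directed edge exactly once.
V = 19 (vertex processing cost)
E = 85 (edge examination cost)
Total operations proportional to V + E = 19 + 85 = 104


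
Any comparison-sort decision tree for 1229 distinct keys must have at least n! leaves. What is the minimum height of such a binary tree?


A binary decision tree of height h has at most 2^h leaves and needs at least n! of them, so h >= ceil(log2(n!)).
1229! is far too large to multiply out, so use Stirling's series:
  ln(n!) ~ n ln n - n + (1/2) ln(2 pi n) + 1/(12n)  (error below 1/(360 n^3), negligible here)
  ln(1229) = 7.1139561
  n ln n = 1229 * 7.1139561 = 8743.0520
  (1/2) ln(2 pi * 1229) = (1/2) ln(7722.0347) = 4.4759
  1/(12*1229) = 0.0001
  ln(1229!) ~ 8743.0520 - 1229 + 4.4759 + 0.0001 = 7518.5280
Convert to base 2: log2(1229!) = 7518.5280 / ln 2 = 7518.5280 / 0.69314718 = 10846.9431
ceil(10846.9431) = 10847


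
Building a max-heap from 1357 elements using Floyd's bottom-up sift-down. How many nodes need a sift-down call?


In a heap of 1357 elements (0-indexed array):
  Last element index: 1356
  Parent of last element: floor((1356 - 1) / 2) = 677
  Internal nodes: indices 0 to 677
  Count = floor(1357/2) = 678


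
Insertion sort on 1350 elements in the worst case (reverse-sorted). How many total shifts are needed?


In the worst case (reverse-sorted), each element shifts past all previous:
  Element 1: 1 shifts
  Element 2: 2 shifts
  Element 3: 3 shifts
  Element 4: 4 shifts
  Element 5: 5 shifts
  ...
  Element 1349: 1349 shifts
Total = 1 + 2 + ... + 1349
= 1350*(1350-1)/2 = 910575


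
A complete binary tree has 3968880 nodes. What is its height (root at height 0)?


In a complete binary tree, level k holds nodes 2^k .. 2^(k+1)-1 (1-indexed).
Height = floor(log2(n)) = floor(log2(3968880)) = 21
Check: 2^21 = 2097152 <= 3968880 < 4194304 = 2^22


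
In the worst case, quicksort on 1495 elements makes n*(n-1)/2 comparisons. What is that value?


Sum of comparisons per partition:
1494 + 1493 + ... + 1 + 0
= 1495 * (1495 - 1) / 2
= 1495 * 1494 / 2
= 1116765


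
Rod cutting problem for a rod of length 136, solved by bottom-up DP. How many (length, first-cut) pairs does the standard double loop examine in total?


For each subproblem length i = 1..136, the inner loop considers i possible first cuts.
Total = 1 + 2 + ... + 136
= 136*(136+1)/2
= 136*137/2 = 9316


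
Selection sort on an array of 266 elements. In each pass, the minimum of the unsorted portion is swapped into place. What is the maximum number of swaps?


Selection sort performs one swap per pass:
  Pass 1: find min in positions 0 to 265, swap with position 0
  Pass 2: find min in positions 1 to 265, swap with position 1
  Pass 3: find min in positions 2 to 265, swap with position 2
  Pass 4: find min in positions 3 to 265, swap with position 3
  Pass 5: find min in positions 4 to 265, swap with position 4
  ... (260 more passes)
Total passes (and swaps) = n - 1 = 266 - 1 = 265


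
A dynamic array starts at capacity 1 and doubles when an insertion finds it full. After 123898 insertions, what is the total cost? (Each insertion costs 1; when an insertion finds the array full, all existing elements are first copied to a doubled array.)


Insertion cost: 123898 (one per element)
Resizes occur just before inserting elements 2, 3, 5, 9, ...
Elements copied at each resize: 1 + 2 + 4 + 8 + 16 + 32 + 64 + 128 + 256 + 512 + 1024 + 2048 + 4096 + 8192 + 16384 + 32768 + 65536
Sum of copies = 131071 (geometric series: 2^k - 1)
Total = 123898 + 131071 = 254969


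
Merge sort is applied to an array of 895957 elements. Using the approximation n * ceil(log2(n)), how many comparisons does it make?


Merge sort divides the array into halves recursively.
Number of levels = ceil(log2(895957)) = 20
At each level, approximately n = 895957 comparisons are needed for merging.
Total comparisons ~ n * ceil(log2(n)) = 895957 * 20 = 17919140


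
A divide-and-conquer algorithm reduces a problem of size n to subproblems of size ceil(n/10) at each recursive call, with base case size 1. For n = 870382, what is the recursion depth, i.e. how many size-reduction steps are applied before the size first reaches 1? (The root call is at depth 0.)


Each step divides the size by 10 (rounding up); after k steps the size is ceil(n/10^k), which equals 1 exactly when 10^k >= n.
So the depth is the smallest k with 10^k >= 870382, i.e. ceil(log_10(870382)).
10^5 = 100000 < 870382 <= 1000000 = 10^6
Recursion depth = 6


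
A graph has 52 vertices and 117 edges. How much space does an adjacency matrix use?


Adjacency matrix: V x V grid of entries
Space = V^2 = 52^2 = 52 * 52 = 2704


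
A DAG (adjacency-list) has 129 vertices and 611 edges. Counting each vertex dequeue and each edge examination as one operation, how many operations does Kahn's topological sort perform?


V = 129 (vertex processing)
E = 611 (edge processing)
V + E = 129 + 611 = 740


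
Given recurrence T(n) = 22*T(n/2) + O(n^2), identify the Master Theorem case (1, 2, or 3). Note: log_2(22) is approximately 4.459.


Master Theorem parameters: a=22, b=2, c=2
log_b(a) = 4.459
Compare b^c with a: 2^2 = 4 < 22, so c < log_b(a).
Comparing c=2 vs log_b(a)=4.459:
2 < 4.459 => Case 1
Result: T(n) = O(n^(log_2 22)) ~ O(n^4.459)
Master Theorem case = 1


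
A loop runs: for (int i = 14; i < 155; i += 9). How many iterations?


Loop starts at i = 14, increments by 9, stops when i >= 155.
Number of iterations = ceil((155 - 14) / 9)
= ceil(141 / 9)
= 16


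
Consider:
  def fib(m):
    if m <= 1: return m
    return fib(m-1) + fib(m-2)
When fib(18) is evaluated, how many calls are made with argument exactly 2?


Let N(m) = number of times fib(m) is called while evaluating fib(18).
N(18) = 1 (the initial call).
N(17) = 1 (only fib(18) calls it).
For 1 <= m <= 16: fib(m) is called by fib(m+1) and fib(m+2), so
  N(m) = N(m+1) + N(m+2).
fib(0) is called only by fib(2), so N(0) = N(2).
Walk down from m=18:
  N(18)=1, N(17)=1, N(16)=2, N(15)=3, N(14)=5, N(13)=8, N(12)=13, N(11)=21, N(10)=34, N(9)=55, N(8)=89, N(7)=144, N(6)=233, N(5)=377, N(4)=610, N(3)=987, N(2)=1597
N(2) = 1597


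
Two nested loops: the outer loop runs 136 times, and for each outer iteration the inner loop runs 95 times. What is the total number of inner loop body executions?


Outer loop: 136 iterations
Inner loop: 95 iterations per outer iteration
Total = 136 * 95 = 12920


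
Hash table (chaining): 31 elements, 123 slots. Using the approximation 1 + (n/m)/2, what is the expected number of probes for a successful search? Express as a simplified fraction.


Computing expected probes:
alpha = 31/123
= 1 + alpha/2
= 1 + 31/(2*123)
= (2*123 + 31) / (2*123)
= 277/246


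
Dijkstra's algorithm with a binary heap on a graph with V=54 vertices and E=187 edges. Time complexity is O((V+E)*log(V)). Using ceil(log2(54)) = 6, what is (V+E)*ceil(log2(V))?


Dijkstra with a binary heap: each vertex is extracted once, each edge may relax once.
Each heap operation costs O(log V).
V + E = 54 + 187 = 241
ceil(log2(54)) = 6 (since 2^5 = 32 < 54 <= 64 = 2^6)
Total heap work = (V+E) * ceil(log2(V)) = 241 * 6 = 1446


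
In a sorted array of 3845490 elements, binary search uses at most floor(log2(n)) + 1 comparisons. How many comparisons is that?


Halving sequence: 3845490 -> 1922745 -> 961372 -> 480686 -> 240343 -> 120171 -> 60085 -> 30042 -> 15021 -> 7510 -> 3755 -> 1877 -> 938 -> 469 -> 234 -> 117 -> 58 -> 29 -> 14 -> 7 -> 3 -> 1
Number of halvings = 21
Max comparisons = 21 + 1 = 22


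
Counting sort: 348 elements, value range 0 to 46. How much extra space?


n = 348 (output array)
k = 47 (count array for 47 distinct values)
Extra space = 348 + 47 = 395


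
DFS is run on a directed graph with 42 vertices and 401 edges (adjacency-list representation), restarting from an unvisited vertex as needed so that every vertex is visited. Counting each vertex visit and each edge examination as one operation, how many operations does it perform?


A full DFS traversal processes each vertex exactly once (push/pop on stack).
Each directed edge is examined once.
V = 42, E = 401
V + E = 443


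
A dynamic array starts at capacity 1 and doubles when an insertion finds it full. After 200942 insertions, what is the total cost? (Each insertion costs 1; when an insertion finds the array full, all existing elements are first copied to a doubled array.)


Insertion cost: 200942 (one per element)
Resizes occur just before inserting elements 2, 3, 5, 9, ...
Elements copied at each resize: 1 + 2 + 4 + 8 + 16 + 32 + 64 + 128 + 256 + 512 + 1024 + 2048 + 4096 + 8192 + 16384 + 32768 + 65536 + 131072
Sum of copies = 262143 (geometric series: 2^k - 1)
Total = 200942 + 262143 = 463085


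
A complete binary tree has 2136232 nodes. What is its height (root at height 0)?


In a complete binary tree, level k holds nodes 2^k .. 2^(k+1)-1 (1-indexed).
Height = floor(log2(n)) = floor(log2(2136232)) = 21
Check: 2^21 = 2097152 <= 2136232 < 4194304 = 2^22


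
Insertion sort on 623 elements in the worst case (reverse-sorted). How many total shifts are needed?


In the worst case (reverse-sorted), each element shifts past all previous:
  Element 1: 1 shifts
  Element 2: 2 shifts
  Element 3: 3 shifts
  Element 4: 4 shifts
  Element 5: 5 shifts
  ...
  Element 622: 622 shifts
Total = 1 + 2 + ... + 622
= 623*(623-1)/2 = 193753


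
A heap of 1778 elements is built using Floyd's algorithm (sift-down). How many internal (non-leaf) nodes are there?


Leaf nodes occupy roughly half the array.
Sift-down is called for each internal node, starting from the last one.
Internal nodes = floor(n/2) = floor(1778/2) = 889


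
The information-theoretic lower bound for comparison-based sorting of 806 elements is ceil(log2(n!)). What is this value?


A binary decision tree of height h has at most 2^h leaves and needs at least n! of them, so h >= ceil(log2(n!)).
806! is far too large to multiply out, so use Stirling's series:
  ln(n!) ~ n ln n - n + (1/2) ln(2 pi n) + 1/(12n)  (error below 1/(360 n^3), negligible here)
  ln(806) = 6.6920837
  n ln n = 806 * 6.6920837 = 5393.8195
  (1/2) ln(2 pi * 806) = (1/2) ln(5064.2474) = 4.2650
  1/(12*806) = 0.0001
  ln(806!) ~ 5393.8195 - 806 + 4.2650 + 0.0001 = 4592.0846
Convert to base 2: log2(806!) = 4592.0846 / ln 2 = 4592.0846 / 0.69314718 = 6624.9777
ceil(6624.9777) = 6625


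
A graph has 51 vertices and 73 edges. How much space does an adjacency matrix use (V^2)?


Adjacency matrix: V x V grid of entries
Space = V^2 = 51^2 = 51 * 51 = 2601


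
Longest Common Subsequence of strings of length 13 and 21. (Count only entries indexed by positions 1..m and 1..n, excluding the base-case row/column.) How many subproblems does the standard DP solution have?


DP table indexed by positions in both strings.
First string: 13 positions
Second string: 21 positions
Total = 13 * 21 = 273


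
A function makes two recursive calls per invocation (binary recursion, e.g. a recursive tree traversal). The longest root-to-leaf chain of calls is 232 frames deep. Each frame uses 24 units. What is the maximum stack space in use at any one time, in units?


Binary recursion: the two calls run one after the other, so only one root-to-leaf chain of frames is on the stack at a time.
Maximum depth (longest chain) = 232 frames
Each frame = 24 units
Max stack space = 232 * 24 = 5568


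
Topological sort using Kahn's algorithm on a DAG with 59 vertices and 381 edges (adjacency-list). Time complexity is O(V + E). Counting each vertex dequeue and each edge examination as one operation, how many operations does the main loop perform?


Kahn's algorithm:
  1. Compute in-degrees: O(V + E)
  2. Process queue: each vertex dequeued once (O(V))
     each edge examined once (O(E))
Total = V + E = 59 + 381 = 440


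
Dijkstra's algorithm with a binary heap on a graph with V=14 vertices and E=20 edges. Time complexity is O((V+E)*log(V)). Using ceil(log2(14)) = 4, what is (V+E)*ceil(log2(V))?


Dijkstra with a binary heap: each vertex is extracted once, each edge may relax once.
Each heap operation costs O(log V).
V + E = 14 + 20 = 34
ceil(log2(14)) = 4 (since 2^3 = 8 < 14 <= 16 = 2^4)
Total heap work = (V+E) * ceil(log2(V)) = 34 * 4 = 136


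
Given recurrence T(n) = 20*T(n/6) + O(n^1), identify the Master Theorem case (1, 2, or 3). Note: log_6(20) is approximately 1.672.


Master Theorem parameters: a=20, b=6, c=1
log_b(a) = 1.672
Compare b^c with a: 6^1 = 6 < 20, so c < log_b(a).
Comparing c=1 vs log_b(a)=1.672:
1 < 1.672 => Case 1
Result: T(n) = O(n^(log_6 20)) ~ O(n^1.672)
Master Theorem case = 1


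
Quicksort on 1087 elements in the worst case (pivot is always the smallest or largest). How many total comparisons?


In the worst case, each partition step picks the worst pivot:
  Partition 1: 1086 comparisons (n-1 elements to compare)
  Partition 2: 1085 comparisons
  Partition 3: 1084 comparisons
  Partition 4: 1083 comparisons
  Partition 5: 1082 comparisons
  ...
  Last partition: 0 comparisons
Total = (n-1) + (n-2) + ... + 1 + 0 = n*(n-1)/2
= 1087*1086/2 = 590241


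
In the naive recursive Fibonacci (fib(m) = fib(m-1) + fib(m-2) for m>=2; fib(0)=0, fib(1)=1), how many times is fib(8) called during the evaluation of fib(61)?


Let N(m) = number of times fib(m) is called while evaluating fib(61).
N(61) = 1 (the initial call).
N(60) = 1 (only fib(61) calls it).
For 1 <= m <= 59: fib(m) is called by fib(m+1) and fib(m+2), so
  N(m) = N(m+1) + N(m+2).
fib(0) is called only by fib(2), so N(0) = N(2).
Walk down from m=61:
  N(61)=1, N(60)=1, N(59)=2, N(58)=3, N(57)=5, N(56)=8, N(55)=13, N(54)=21, N(53)=34, N(52)=55, N(51)=89, N(50)=144, N(49)=233, N(48)=377, N(47)=610, N(46)=987, N(45)=1597, N(44)=2584, N(43)=4181, N(42)=6765, N(41)=10946, N(40)=17711, N(39)=28657, N(38)=46368, N(37)=75025, N(36)=121393, N(35)=196418, N(34)=317811, N(33)=514229, N(32)=832040, N(31)=1346269, N(30)=2178309, N(29)=3524578, N(28)=5702887, N(27)=9227465, N(26)=14930352, N(25)=24157817, N(24)=39088169, N(23)=63245986, N(22)=102334155, N(21)=165580141, N(20)=267914296, N(19)=433494437, N(18)=701408733, N(17)=1134903170, N(16)=1836311903, N(15)=2971215073, N(14)=4807526976, N(13)=7778742049, N(12)=12586269025, N(11)=20365011074, N(10)=32951280099, N(9)=53316291173, N(8)=86267571272
N(8) = 86267571272


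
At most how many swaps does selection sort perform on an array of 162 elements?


Each of the 161 passes places one element in its final position.
Pass 1: swap minimum into position 0
Pass 2: swap minimum of remaining into position 1
...
Pass 161: last two elements, one swap
Maximum swaps = 162 - 1 = 161


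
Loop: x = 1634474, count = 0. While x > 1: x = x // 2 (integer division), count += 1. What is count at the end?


The variable x halves each step:
x = 1634474 -> 817237 -> 408618 -> 204309 -> 102154 -> 51077 -> 25538 -> 12769 -> 6384 -> 3192 -> 1596 -> 798 -> 399 -> 199 -> 99 -> 49 -> 24 -> 12 -> 6 -> 3 -> 1
Number of halvings = floor(log2(1634474)) = 20


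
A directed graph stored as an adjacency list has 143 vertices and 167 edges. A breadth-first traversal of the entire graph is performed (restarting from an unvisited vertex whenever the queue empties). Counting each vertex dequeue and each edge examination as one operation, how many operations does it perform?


A full BFS traversal dequeues each vertex once and examines each edge once.
Vertex visits: 143
Edge visits: 167
V + E = 143 + 167 = 310


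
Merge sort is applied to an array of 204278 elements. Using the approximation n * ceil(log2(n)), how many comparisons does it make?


Merge sort divides the array into halves recursively.
Number of levels = ceil(log2(204278)) = 18
At each level, approximately n = 204278 comparisons are needed for merging.
Total comparisons ~ n * ceil(log2(n)) = 204278 * 18 = 3677004


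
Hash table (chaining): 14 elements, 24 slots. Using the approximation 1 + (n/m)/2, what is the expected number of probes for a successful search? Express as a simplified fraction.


Computing expected probes:
alpha = 14/24
= 1 + alpha/2
= 1 + 14/(2*24)
= (2*24 + 14) / (2*24)
= 62/48 = 31/24


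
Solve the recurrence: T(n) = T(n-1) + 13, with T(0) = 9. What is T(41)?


Unrolling the recurrence:
T(41) = T(40) + 13
       = T(39) + 13 + 13
       = T(38) + 13*3
       ...
       = T(0) + 13*41
       = 9 + 533 = 542


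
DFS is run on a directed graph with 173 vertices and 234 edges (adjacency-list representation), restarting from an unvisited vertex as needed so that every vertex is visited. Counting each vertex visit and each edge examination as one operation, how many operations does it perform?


A full DFS traversal processes each vertex exactly once (push/pop on stack).
Each directed edge is examined once.
V = 173, E = 234
V + E = 407


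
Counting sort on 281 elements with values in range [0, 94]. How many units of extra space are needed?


Output array size: 281 (to store sorted result)
Count array size: 95 (one slot per possible value, range 0 to 94)
Total extra space = 281 + 95 = 376


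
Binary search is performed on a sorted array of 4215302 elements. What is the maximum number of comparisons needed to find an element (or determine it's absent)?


Binary search halves the search space each comparison:
  Step 1: search space = 4215302 -> 2107651
  Step 2: search space = 2107651 -> 1053825
  Step 3: search space = 1053825 -> 526912
  Step 4: search space = 526912 -> 263456
  Step 5: search space = 263456 -> 131728
  Step 6: search space = 131728 -> 65864
  Step 7: search space = 65864 -> 32932
  Step 8: search space = 32932 -> 16466
  Step 9: search space = 16466 -> 8233
  Step 10: search space = 8233 -> 4116
  Step 11: search space = 4116 -> 2058
  Step 12: search space = 2058 -> 1029
  Step 13: search space = 1029 -> 514
  Step 14: search space = 514 -> 257
  Step 15: search space = 257 -> 128
  Step 16: search space = 128 -> 64
  Step 17: search space = 64 -> 32
  Step 18: search space = 32 -> 16
  Step 19: search space = 16 -> 8
  Step 20: search space = 8 -> 4
  Step 21: search space = 4 -> 2
  Step 22: search space = 2 -> 1
  Step 23: search space = 1 (final check)
Maximum comparisons = floor(log2(4215302)) + 1 = 22 + 1 = 23


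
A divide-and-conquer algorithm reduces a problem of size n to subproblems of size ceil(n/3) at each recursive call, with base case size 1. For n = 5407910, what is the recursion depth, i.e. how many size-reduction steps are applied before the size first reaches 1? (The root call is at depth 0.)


Each step divides the size by 3 (rounding up); after k steps the size is ceil(n/3^k), which equals 1 exactly when 3^k >= n.
So the depth is the smallest k with 3^k >= 5407910, i.e. ceil(log_3(5407910)).
3^14 = 4782969 < 5407910 <= 14348907 = 3^15
Recursion depth = 15


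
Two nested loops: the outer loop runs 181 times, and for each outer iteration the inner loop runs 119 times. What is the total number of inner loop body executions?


Outer loop: 181 iterations
Inner loop: 119 iterations per outer iteration
Total = 181 * 119 = 21539


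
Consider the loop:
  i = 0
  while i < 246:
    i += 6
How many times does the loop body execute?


Starting at i = 0, each iteration adds 6.
Iterations until i >= 246:
  Iteration 1: i = 0 -> i = 6
  Iteration 2: i = 6 -> i = 12
  Iteration 3: i = 12 -> i = 18
  Iteration 4: i = 18 -> i = 24
  Iteration 5: i = 24 -> i = 30
  Iteration 6: i = 30 -> i = 36
  Iteration 7: i = 36 -> i = 42
  Iteration 8: i = 42 -> i = 48
  ... continuing ...
Total iterations = ceil(246/6) = 41


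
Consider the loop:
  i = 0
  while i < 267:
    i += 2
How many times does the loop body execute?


Starting at i = 0, each iteration adds 2.
Iterations until i >= 267:
  Iteration 1: i = 0 -> i = 2
  Iteration 2: i = 2 -> i = 4
  Iteration 3: i = 4 -> i = 6
  Iteration 4: i = 6 -> i = 8
  Iteration 5: i = 8 -> i = 10
  Iteration 6: i = 10 -> i = 12
  Iteration 7: i = 12 -> i = 14
  Iteration 8: i = 14 -> i = 16
  ... continuing ...
Total iterations = ceil(267/2) = 134


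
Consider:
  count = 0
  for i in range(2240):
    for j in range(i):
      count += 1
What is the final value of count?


For each i, the inner loop runs i times:
  i=0: inner runs 0 times
  i=1: inner runs 1 time
  i=2: inner runs 2 times
  i=3: inner runs 3 times
  i=4: inner runs 4 times
  i=5: inner runs 5 times
  i=6: inner runs 6 times
  i=7: inner runs 7 times
  ...
Total = 0 + 1 + 2 + ... + 2239 = 2240*(2240-1)/2 = 2507680


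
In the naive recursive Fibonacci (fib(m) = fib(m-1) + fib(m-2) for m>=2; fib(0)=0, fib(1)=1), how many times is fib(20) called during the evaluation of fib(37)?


Let N(m) = number of times fib(m) is called while evaluating fib(37).
N(37) = 1 (the initial call).
N(36) = 1 (only fib(37) calls it).
For 1 <= m <= 35: fib(m) is called by fib(m+1) and fib(m+2), so
  N(m) = N(m+1) + N(m+2).
fib(0) is called only by fib(2), so N(0) = N(2).
Walk down from m=37:
  N(37)=1, N(36)=1, N(35)=2, N(34)=3, N(33)=5, N(32)=8, N(31)=13, N(30)=21, N(29)=34, N(28)=55, N(27)=89, N(26)=144, N(25)=233, N(24)=377, N(23)=610, N(22)=987, N(21)=1597, N(20)=2584
N(20) = 2584


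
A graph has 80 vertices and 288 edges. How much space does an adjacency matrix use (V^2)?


Adjacency matrix: V x V grid of entries
Space = V^2 = 80^2 = 80 * 80 = 6400
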